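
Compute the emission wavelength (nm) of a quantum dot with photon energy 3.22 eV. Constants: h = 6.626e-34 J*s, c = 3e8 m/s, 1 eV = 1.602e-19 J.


Convert energy: E = 3.22 eV = 3.22 * 1.602e-19 = 5.15844e-19 J
lambda = h*c / E = 6.626e-34 * 3e8 / 5.15844e-19
lambda = 3.85349e-07 m = 385.3 nm

385.3


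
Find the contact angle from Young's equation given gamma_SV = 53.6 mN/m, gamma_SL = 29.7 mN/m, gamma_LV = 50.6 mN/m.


cos(theta) = (gamma_SV - gamma_SL) / gamma_LV
cos(theta) = (53.6 - 29.7) / 50.6
cos(theta) = 0.472332
theta = arccos(0.472332) = 61.81 degrees

61.81


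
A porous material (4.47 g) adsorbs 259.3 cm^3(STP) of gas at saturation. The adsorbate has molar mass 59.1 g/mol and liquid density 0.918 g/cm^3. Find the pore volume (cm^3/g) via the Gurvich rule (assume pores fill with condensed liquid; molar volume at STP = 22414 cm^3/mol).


Moles adsorbed n = V_ads / 22414 = 259.3 / 22414 = 1.156866e-02 mol
Liquid volume V_liq = n * M / rho_liq = 1.156866e-02 * 59.1 / 0.918 = 0.74478 cm^3
Specific pore volume V_pore = V_liq / m_sample = 0.74478 / 4.47
V_pore = 0.1666 cm^3/g

0.1666


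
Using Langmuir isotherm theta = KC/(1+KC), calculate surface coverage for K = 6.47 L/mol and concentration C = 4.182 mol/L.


Langmuir isotherm: theta = K*C / (1 + K*C)
K*C = 6.47 * 4.182 = 27.05754
theta = 27.05754 / (1 + 27.05754) = 27.05754 / 28.05754
theta = 0.9644

0.9644


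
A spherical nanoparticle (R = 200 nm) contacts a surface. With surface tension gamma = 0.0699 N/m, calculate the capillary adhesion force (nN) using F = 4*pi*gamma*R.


Convert radius: R = 200 nm = 2e-07 m
F = 4 * pi * gamma * R
F = 4 * pi * 0.0699 * 2e-07
F = 1.75678e-07 N = 175.6779 nN

175.6779


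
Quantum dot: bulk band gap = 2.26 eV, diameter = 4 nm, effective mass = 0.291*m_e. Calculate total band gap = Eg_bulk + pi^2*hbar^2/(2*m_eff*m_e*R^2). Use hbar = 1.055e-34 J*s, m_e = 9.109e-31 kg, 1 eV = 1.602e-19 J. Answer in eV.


Radius R = 4/2 nm = 2e-09 m
Confinement energy dE = pi^2 * hbar^2 / (2 * m_eff * m_e * R^2)
dE = pi^2 * (1.055e-34)^2 / (2 * 0.291 * 9.109e-31 * (2e-09)^2) J, divided by 1.602e-19 J/eV
dE = 0.3234 eV
Total band gap = E_g(bulk) + dE = 2.26 + 0.3234 = 2.5834 eV

2.5834


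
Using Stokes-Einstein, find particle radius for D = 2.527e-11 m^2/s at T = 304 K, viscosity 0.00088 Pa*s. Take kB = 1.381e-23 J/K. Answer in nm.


Stokes-Einstein: R = kB*T / (6*pi*eta*D)
R = 1.381e-23 * 304 / (6 * pi * 0.00088 * 2.527e-11)
R = 1.00156e-08 m = 10.02 nm

10.02


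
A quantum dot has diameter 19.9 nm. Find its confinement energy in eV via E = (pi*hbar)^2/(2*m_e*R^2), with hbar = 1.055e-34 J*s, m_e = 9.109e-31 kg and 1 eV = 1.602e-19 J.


Radius R = 19.9/2 = 9.95 nm = 9.95e-09 m
E = (pi * 1.055e-34)^2 / (2 * 9.109e-31 * (9.95e-09)^2)
E(J) = 6.09057e-22
E = E(J) / 1.602e-19 = 0.0038 eV

0.0038


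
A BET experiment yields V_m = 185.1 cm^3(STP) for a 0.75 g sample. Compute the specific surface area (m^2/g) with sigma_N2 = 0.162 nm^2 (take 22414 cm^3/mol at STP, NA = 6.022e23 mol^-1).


Number of moles in monolayer = V_m / 22414 = 185.1 / 22414 = 0.00825823
Number of molecules = moles * NA = 0.00825823 * 6.022e23
SA = molecules * sigma / mass
SA = (185.1 / 22414) * 6.022e23 * 0.162e-18 / 0.75
SA = 1074.2 m^2/g

1074.2


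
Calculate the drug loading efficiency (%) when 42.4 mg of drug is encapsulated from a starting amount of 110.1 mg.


Drug loading efficiency = (drug loaded / drug initial) * 100
DLE = 42.4 / 110.1 * 100
DLE = 0.3851 * 100
DLE = 38.51%

38.51


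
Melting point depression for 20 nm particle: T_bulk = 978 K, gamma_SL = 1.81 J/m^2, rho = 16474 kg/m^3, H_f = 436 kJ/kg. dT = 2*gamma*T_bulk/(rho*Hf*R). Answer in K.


Radius R = 20/2 = 10 nm = 1e-08 m
Convert H_f = 436 kJ/kg = 436000 J/kg
dT = 2 * gamma_SL * T_bulk / (rho * H_f * R)
dT = 2 * 1.81 * 978 / (16474 * 436000 * 1e-08)
dT = 49.3 K

49.3


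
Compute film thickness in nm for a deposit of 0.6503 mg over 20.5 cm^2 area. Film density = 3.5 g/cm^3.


Convert: m = 0.6503 mg = 6.5030e-07 kg, A = 20.5 cm^2 = 2.0500e-03 m^2, rho = 3.5 g/cm^3 = 3500 kg/m^3
t = m / (A * rho)
t = 6.5030e-07 / (2.0500e-03 * 3500)
t = 9.0634e-08 m = 90.6 nm

90.6


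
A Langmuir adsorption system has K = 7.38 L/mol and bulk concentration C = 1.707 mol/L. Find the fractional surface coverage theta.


Langmuir isotherm: theta = K*C / (1 + K*C)
K*C = 7.38 * 1.707 = 12.59766
theta = 12.59766 / (1 + 12.59766) = 12.59766 / 13.59766
theta = 0.9265

0.9265


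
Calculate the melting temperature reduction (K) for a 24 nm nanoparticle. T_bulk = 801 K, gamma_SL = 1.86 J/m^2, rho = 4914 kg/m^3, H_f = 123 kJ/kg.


Radius R = 24/2 = 12 nm = 1.2e-08 m
Convert H_f = 123 kJ/kg = 123000 J/kg
dT = 2 * gamma_SL * T_bulk / (rho * H_f * R)
dT = 2 * 1.86 * 801 / (4914 * 123000 * 1.2e-08)
dT = 410.8 K

410.8


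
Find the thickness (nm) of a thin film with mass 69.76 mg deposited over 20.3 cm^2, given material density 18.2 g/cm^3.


Convert: m = 69.76 mg = 6.9760e-05 kg, A = 20.3 cm^2 = 2.0300e-03 m^2, rho = 18.2 g/cm^3 = 18200 kg/m^3
t = m / (A * rho)
t = 6.9760e-05 / (2.0300e-03 * 18200)
t = 1.8882e-06 m = 1888.2 nm

1888.2


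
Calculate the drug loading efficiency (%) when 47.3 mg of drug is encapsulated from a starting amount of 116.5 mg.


Drug loading efficiency = (drug loaded / drug initial) * 100
DLE = 47.3 / 116.5 * 100
DLE = 0.406 * 100
DLE = 40.6%

40.6


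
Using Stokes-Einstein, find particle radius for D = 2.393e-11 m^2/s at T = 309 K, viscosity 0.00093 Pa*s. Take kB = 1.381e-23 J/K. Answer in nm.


Stokes-Einstein: R = kB*T / (6*pi*eta*D)
R = 1.381e-23 * 309 / (6 * pi * 0.00093 * 2.393e-11)
R = 1.01724e-08 m = 10.17 nm

10.17


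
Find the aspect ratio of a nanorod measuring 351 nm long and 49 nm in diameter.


Aspect ratio AR = length / diameter
AR = 351 / 49
AR = 7.16

7.16


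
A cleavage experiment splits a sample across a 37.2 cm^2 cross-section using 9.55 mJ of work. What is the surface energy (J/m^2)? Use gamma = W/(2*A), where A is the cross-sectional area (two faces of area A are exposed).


Convert: A = 37.2 cm^2 = 0.00372 m^2, W = 9.55 mJ = 0.00955 J
Cleaving exposes two faces of area A, so total new surface = 2*A and gamma = W / (2*A)
gamma = 0.00955 / (2 * 0.00372)
gamma = 1.284 J/m^2

1.284


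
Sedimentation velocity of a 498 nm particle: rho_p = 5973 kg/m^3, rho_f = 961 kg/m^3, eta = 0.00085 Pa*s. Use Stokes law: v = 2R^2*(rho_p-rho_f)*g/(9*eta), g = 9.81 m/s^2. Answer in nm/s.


Radius R = 498/2 nm = 2.49e-07 m
Density difference = 5973 - 961 = 5012 kg/m^3
v = 2 * R^2 * (rho_p - rho_f) * g / (9 * eta)
v = 2 * (2.49e-07)^2 * 5012 * 9.81 / (9 * 0.00085)
v = 7.9698e-07 m/s = 796.9798 nm/s

796.9798


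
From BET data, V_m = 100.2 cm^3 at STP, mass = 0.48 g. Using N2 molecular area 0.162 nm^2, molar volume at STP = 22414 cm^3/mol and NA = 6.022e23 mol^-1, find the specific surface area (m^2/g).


Number of moles in monolayer = V_m / 22414 = 100.2 / 22414 = 0.00447042
Number of molecules = moles * NA = 0.00447042 * 6.022e23
SA = molecules * sigma / mass
SA = (100.2 / 22414) * 6.022e23 * 0.162e-18 / 0.48
SA = 908.6 m^2/g

908.6


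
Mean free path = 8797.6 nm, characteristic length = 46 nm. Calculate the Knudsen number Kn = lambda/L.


Knudsen number Kn = lambda / L
Kn = 8797.6 / 46
Kn = 191.2522

191.2522


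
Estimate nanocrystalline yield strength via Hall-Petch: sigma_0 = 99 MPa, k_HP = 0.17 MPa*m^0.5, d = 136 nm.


d = 136 nm = 1.36e-07 m
sqrt(d) = 0.0003687818
Hall-Petch contribution = k / sqrt(d) = 0.17 / 0.0003687818 = 461.0 MPa
sigma = sigma_0 + k/sqrt(d) = 99 + 461.0 = 560.0 MPa

560.0


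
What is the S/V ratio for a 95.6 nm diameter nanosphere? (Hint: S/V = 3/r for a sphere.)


Radius r = 95.6/2 = 47.8 nm
S/V = 3 / r = 3 / 47.8
S/V = 0.0628 nm^-1

0.0628


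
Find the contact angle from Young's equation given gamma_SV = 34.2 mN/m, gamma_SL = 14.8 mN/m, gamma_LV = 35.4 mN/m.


cos(theta) = (gamma_SV - gamma_SL) / gamma_LV
cos(theta) = (34.2 - 14.8) / 35.4
cos(theta) = 0.548023
theta = arccos(0.548023) = 56.77 degrees

56.77


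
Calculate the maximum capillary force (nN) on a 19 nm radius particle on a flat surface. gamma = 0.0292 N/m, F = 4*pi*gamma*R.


Convert radius: R = 19 nm = 1.9e-08 m
F = 4 * pi * gamma * R
F = 4 * pi * 0.0292 * 1.9e-08
F = 6.97182e-09 N = 6.9718 nN

6.9718


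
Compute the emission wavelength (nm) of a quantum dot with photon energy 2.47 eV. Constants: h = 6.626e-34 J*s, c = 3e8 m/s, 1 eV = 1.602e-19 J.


Convert energy: E = 2.47 eV = 2.47 * 1.602e-19 = 3.95694e-19 J
lambda = h*c / E = 6.626e-34 * 3e8 / 3.95694e-19
lambda = 5.02358e-07 m = 502.4 nm

502.4


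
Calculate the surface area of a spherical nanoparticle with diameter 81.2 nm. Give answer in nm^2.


Radius r = 81.2/2 = 40.6 nm
Surface area SA = 4 * pi * r^2
SA = 4 * pi * (40.6)^2
SA = 20713.9 nm^2

20713.9


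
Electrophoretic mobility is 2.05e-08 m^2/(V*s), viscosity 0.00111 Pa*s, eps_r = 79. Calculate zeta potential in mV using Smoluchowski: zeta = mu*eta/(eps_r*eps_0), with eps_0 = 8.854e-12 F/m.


Smoluchowski equation: zeta = mu * eta / (eps_r * eps_0)
zeta = 2.05e-08 * 0.00111 / (79 * 8.854e-12)
zeta = 0.032532 V = 32.53 mV

32.53


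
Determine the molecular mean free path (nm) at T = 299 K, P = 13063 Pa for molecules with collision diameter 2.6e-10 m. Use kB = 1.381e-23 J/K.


Mean free path: lambda = kB*T / (sqrt(2) * pi * d^2 * P)
lambda = 1.381e-23 * 299 / (sqrt(2) * pi * (2.6e-10)^2 * 13063)
lambda = 1.05247e-06 m
lambda = 1052.47 nm

1052.47


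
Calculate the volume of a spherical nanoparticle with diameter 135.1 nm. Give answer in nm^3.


Radius r = 135.1/2 = 67.55 nm
Volume V = (4/3) * pi * r^3
V = (4/3) * pi * (67.55)^3
V = 1291114.23 nm^3

1291114.23


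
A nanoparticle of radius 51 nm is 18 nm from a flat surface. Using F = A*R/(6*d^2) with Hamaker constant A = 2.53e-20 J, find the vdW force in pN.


Convert to SI: R = 51 nm = 5.1e-08 m, d = 18 nm = 1.8e-08 m
F = A * R / (6 * d^2)
F = 2.53e-20 * 5.1e-08 / (6 * (1.8e-08)^2)
F = 6.63735e-13 N = 0.664 pN

0.664


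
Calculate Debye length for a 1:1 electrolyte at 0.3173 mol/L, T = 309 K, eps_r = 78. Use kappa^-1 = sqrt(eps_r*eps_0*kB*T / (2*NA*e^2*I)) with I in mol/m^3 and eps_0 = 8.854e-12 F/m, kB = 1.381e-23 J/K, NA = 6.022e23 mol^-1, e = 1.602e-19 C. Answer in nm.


Ionic strength I = 0.3173 * 1^2 * 1000 = 317.3 mol/m^3
kappa^-1 = sqrt(78 * 8.854e-12 * 1.381e-23 * 309 / (2 * 6.022e23 * (1.602e-19)^2 * 317.3))
kappa^-1 = 0.548 nm

0.548


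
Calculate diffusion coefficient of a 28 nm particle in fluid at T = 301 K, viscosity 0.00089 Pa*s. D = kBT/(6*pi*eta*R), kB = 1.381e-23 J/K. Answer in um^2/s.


Radius R = 28/2 = 14 nm = 1.4e-08 m
D = kB*T / (6*pi*eta*R)
D = 1.381e-23 * 301 / (6 * pi * 0.00089 * 1.4e-08)
D = 1.76987e-11 m^2/s = 17.699 um^2/s

17.699


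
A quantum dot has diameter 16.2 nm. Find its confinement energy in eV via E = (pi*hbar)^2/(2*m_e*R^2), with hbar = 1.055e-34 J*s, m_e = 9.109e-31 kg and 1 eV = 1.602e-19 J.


Radius R = 16.2/2 = 8.1 nm = 8.1e-09 m
E = (pi * 1.055e-34)^2 / (2 * 9.109e-31 * (8.1e-09)^2)
E(J) = 9.19039e-22
E = E(J) / 1.602e-19 = 0.0057 eV

0.0057


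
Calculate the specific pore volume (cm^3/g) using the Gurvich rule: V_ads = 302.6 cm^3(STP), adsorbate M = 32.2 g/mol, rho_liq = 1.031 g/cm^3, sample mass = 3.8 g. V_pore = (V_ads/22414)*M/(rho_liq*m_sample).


Moles adsorbed n = V_ads / 22414 = 302.6 / 22414 = 1.350049e-02 mol
Liquid volume V_liq = n * M / rho_liq = 1.350049e-02 * 32.2 / 1.031 = 0.42164 cm^3
Specific pore volume V_pore = V_liq / m_sample = 0.42164 / 3.8
V_pore = 0.111 cm^3/g

0.111


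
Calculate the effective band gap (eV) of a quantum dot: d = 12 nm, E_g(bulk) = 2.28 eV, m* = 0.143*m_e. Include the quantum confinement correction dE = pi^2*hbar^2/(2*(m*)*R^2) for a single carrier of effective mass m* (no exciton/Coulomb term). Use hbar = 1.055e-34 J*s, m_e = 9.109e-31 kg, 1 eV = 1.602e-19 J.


Radius R = 12/2 nm = 6e-09 m
Confinement energy dE = pi^2 * hbar^2 / (2 * m_eff * m_e * R^2)
dE = pi^2 * (1.055e-34)^2 / (2 * 0.143 * 9.109e-31 * (6e-09)^2) J, divided by 1.602e-19 J/eV
dE = 0.0731 eV
Total band gap = E_g(bulk) + dE = 2.28 + 0.0731 = 2.3531 eV

2.3531


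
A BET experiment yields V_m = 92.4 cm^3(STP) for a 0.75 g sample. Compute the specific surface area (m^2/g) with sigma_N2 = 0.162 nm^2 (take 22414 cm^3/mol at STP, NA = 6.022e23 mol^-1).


Number of moles in monolayer = V_m / 22414 = 92.4 / 22414 = 0.00412242
Number of molecules = moles * NA = 0.00412242 * 6.022e23
SA = molecules * sigma / mass
SA = (92.4 / 22414) * 6.022e23 * 0.162e-18 / 0.75
SA = 536.2 m^2/g

536.2


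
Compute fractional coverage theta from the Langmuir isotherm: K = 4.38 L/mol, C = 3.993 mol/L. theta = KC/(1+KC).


Langmuir isotherm: theta = K*C / (1 + K*C)
K*C = 4.38 * 3.993 = 17.48934
theta = 17.48934 / (1 + 17.48934) = 17.48934 / 18.48934
theta = 0.9459

0.9459


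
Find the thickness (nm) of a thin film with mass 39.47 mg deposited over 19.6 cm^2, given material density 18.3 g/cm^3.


Convert: m = 39.47 mg = 3.9470e-05 kg, A = 19.6 cm^2 = 1.9600e-03 m^2, rho = 18.3 g/cm^3 = 18300 kg/m^3
t = m / (A * rho)
t = 3.9470e-05 / (1.9600e-03 * 18300)
t = 1.1004e-06 m = 1100.4 nm

1100.4


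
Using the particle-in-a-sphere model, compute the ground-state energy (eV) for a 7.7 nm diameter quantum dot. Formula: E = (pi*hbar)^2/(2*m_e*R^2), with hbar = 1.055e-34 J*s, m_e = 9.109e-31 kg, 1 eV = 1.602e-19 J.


Radius R = 7.7/2 = 3.85 nm = 3.85e-09 m
E = (pi * 1.055e-34)^2 / (2 * 9.109e-31 * (3.85e-09)^2)
E(J) = 4.06801e-21
E = E(J) / 1.602e-19 = 0.0254 eV

0.0254


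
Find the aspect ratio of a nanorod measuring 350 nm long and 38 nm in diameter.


Aspect ratio AR = length / diameter
AR = 350 / 38
AR = 9.21

9.21


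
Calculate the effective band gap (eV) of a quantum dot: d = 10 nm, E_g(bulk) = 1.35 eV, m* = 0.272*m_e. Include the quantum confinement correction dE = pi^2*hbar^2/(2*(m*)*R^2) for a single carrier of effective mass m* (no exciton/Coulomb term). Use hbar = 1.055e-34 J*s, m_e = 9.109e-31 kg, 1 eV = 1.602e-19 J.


Radius R = 10/2 nm = 5e-09 m
Confinement energy dE = pi^2 * hbar^2 / (2 * m_eff * m_e * R^2)
dE = pi^2 * (1.055e-34)^2 / (2 * 0.272 * 9.109e-31 * (5e-09)^2) J, divided by 1.602e-19 J/eV
dE = 0.0554 eV
Total band gap = E_g(bulk) + dE = 1.35 + 0.0554 = 1.4054 eV

1.4054


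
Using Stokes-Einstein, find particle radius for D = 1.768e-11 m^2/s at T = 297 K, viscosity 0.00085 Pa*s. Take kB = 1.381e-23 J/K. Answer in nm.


Stokes-Einstein: R = kB*T / (6*pi*eta*D)
R = 1.381e-23 * 297 / (6 * pi * 0.00085 * 1.768e-11)
R = 1.44793e-08 m = 14.48 nm

14.48


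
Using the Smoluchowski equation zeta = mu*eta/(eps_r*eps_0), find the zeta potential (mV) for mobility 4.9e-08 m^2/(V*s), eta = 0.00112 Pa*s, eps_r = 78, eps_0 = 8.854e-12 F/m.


Smoluchowski equation: zeta = mu * eta / (eps_r * eps_0)
zeta = 4.9e-08 * 0.00112 / (78 * 8.854e-12)
zeta = 0.079466 V = 79.47 mV

79.47


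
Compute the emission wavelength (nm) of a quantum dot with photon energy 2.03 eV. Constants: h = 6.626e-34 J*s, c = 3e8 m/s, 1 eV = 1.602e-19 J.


Convert energy: E = 2.03 eV = 2.03 * 1.602e-19 = 3.25206e-19 J
lambda = h*c / E = 6.626e-34 * 3e8 / 3.25206e-19
lambda = 6.11243e-07 m = 611.2 nm

611.2


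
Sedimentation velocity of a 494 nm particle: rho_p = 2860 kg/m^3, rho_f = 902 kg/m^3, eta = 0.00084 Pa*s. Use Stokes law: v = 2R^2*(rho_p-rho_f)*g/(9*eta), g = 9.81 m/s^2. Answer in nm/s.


Radius R = 494/2 nm = 2.47e-07 m
Density difference = 2860 - 902 = 1958 kg/m^3
v = 2 * R^2 * (rho_p - rho_f) * g / (9 * eta)
v = 2 * (2.47e-07)^2 * 1958 * 9.81 / (9 * 0.00084)
v = 3.10016e-07 m/s = 310.0158 nm/s

310.0158


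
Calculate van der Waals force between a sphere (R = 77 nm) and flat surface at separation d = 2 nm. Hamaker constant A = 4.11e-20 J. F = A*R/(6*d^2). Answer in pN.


Convert to SI: R = 77 nm = 7.7e-08 m, d = 2 nm = 2e-09 m
F = A * R / (6 * d^2)
F = 4.11e-20 * 7.7e-08 / (6 * (2e-09)^2)
F = 1.31862e-10 N = 131.862 pN

131.862


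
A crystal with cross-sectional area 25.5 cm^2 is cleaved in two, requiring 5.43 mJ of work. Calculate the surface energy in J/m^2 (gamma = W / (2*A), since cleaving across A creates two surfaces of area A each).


Convert: A = 25.5 cm^2 = 0.00255 m^2, W = 5.43 mJ = 0.00543 J
Cleaving exposes two faces of area A, so total new surface = 2*A and gamma = W / (2*A)
gamma = 0.00543 / (2 * 0.00255)
gamma = 1.065 J/m^2

1.065


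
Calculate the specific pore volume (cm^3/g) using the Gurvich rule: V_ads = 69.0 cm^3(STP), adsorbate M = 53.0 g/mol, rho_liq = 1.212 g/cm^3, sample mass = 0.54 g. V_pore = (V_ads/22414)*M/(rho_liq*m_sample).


Moles adsorbed n = V_ads / 22414 = 69.0 / 22414 = 3.078433e-03 mol
Liquid volume V_liq = n * M / rho_liq = 3.078433e-03 * 53.0 / 1.212 = 0.13462 cm^3
Specific pore volume V_pore = V_liq / m_sample = 0.13462 / 0.54
V_pore = 0.2493 cm^3/g

0.2493


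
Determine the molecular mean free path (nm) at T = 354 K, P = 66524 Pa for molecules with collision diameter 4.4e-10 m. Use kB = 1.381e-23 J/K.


Mean free path: lambda = kB*T / (sqrt(2) * pi * d^2 * P)
lambda = 1.381e-23 * 354 / (sqrt(2) * pi * (4.4e-10)^2 * 66524)
lambda = 8.54375e-08 m
lambda = 85.44 nm

85.44


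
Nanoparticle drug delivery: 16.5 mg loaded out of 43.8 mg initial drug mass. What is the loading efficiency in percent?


Drug loading efficiency = (drug loaded / drug initial) * 100
DLE = 16.5 / 43.8 * 100
DLE = 0.3767 * 100
DLE = 37.67%

37.67


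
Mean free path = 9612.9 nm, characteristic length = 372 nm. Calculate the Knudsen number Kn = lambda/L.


Knudsen number Kn = lambda / L
Kn = 9612.9 / 372
Kn = 25.8411

25.8411


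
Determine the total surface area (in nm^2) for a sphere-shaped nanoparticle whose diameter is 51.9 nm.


Radius r = 51.9/2 = 25.95 nm
Surface area SA = 4 * pi * r^2
SA = 4 * pi * (25.95)^2
SA = 8462.23 nm^2

8462.23


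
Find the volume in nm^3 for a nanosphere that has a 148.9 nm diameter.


Radius r = 148.9/2 = 74.45 nm
Volume V = (4/3) * pi * r^3
V = (4/3) * pi * (74.45)^3
V = 1728553.06 nm^3

1728553.06


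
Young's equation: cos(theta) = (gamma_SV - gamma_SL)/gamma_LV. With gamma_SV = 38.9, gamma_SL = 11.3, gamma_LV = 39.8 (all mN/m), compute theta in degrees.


cos(theta) = (gamma_SV - gamma_SL) / gamma_LV
cos(theta) = (38.9 - 11.3) / 39.8
cos(theta) = 0.693467
theta = arccos(0.693467) = 46.09 degrees

46.09


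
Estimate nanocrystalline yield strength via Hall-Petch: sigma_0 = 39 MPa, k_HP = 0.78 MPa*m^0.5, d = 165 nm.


d = 165 nm = 1.65e-07 m
sqrt(d) = 0.0004062019
Hall-Petch contribution = k / sqrt(d) = 0.78 / 0.0004062019 = 1920.2 MPa
sigma = sigma_0 + k/sqrt(d) = 39 + 1920.2 = 1959.2 MPa

1959.2


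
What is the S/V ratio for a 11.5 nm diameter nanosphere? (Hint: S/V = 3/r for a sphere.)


Radius r = 11.5/2 = 5.75 nm
S/V = 3 / r = 3 / 5.75
S/V = 0.5217 nm^-1

0.5217


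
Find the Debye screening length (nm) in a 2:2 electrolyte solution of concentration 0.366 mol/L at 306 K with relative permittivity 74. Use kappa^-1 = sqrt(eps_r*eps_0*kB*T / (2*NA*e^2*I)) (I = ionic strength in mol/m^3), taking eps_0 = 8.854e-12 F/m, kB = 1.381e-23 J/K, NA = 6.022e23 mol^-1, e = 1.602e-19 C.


Ionic strength I = 0.366 * 2^2 * 1000 = 1464 mol/m^3
kappa^-1 = sqrt(74 * 8.854e-12 * 1.381e-23 * 306 / (2 * 6.022e23 * (1.602e-19)^2 * 1464))
kappa^-1 = 0.247 nm

0.247


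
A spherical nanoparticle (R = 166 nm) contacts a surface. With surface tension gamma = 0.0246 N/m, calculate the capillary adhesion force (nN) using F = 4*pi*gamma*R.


Convert radius: R = 166 nm = 1.66e-07 m
F = 4 * pi * gamma * R
F = 4 * pi * 0.0246 * 1.66e-07
F = 5.1316e-08 N = 51.316 nN

51.316


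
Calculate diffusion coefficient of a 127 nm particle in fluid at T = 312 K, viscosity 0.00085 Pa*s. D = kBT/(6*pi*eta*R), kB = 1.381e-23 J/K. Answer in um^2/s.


Radius R = 127/2 = 63.5 nm = 6.35e-08 m
D = kB*T / (6*pi*eta*R)
D = 1.381e-23 * 312 / (6 * pi * 0.00085 * 6.35e-08)
D = 4.23501e-12 m^2/s = 4.235 um^2/s

4.235


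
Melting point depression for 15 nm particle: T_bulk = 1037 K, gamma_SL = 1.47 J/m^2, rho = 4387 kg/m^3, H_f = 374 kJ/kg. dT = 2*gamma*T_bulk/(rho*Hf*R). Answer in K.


Radius R = 15/2 = 7.5 nm = 7.5e-09 m
Convert H_f = 374 kJ/kg = 374000 J/kg
dT = 2 * gamma_SL * T_bulk / (rho * H_f * R)
dT = 2 * 1.47 * 1037 / (4387 * 374000 * 7.5e-09)
dT = 247.8 K

247.8


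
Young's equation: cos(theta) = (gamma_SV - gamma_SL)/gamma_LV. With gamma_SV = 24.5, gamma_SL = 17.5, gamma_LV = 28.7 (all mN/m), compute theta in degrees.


cos(theta) = (gamma_SV - gamma_SL) / gamma_LV
cos(theta) = (24.5 - 17.5) / 28.7
cos(theta) = 0.243902
theta = arccos(0.243902) = 75.88 degrees

75.88


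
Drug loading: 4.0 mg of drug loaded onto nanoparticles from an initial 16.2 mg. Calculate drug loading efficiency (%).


Drug loading efficiency = (drug loaded / drug initial) * 100
DLE = 4.0 / 16.2 * 100
DLE = 0.2469 * 100
DLE = 24.69%

24.69


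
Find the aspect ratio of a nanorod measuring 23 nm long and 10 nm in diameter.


Aspect ratio AR = length / diameter
AR = 23 / 10
AR = 2.3

2.3


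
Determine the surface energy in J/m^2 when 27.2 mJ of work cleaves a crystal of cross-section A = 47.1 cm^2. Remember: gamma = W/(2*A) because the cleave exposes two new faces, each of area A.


Convert: A = 47.1 cm^2 = 0.00471 m^2, W = 27.2 mJ = 0.0272 J
Cleaving exposes two faces of area A, so total new surface = 2*A and gamma = W / (2*A)
gamma = 0.0272 / (2 * 0.00471)
gamma = 2.887 J/m^2

2.887


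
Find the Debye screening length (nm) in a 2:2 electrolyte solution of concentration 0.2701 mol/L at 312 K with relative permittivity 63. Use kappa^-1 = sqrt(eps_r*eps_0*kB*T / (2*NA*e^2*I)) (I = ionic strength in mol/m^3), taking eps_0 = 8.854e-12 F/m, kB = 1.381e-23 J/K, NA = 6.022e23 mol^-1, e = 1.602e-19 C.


Ionic strength I = 0.2701 * 2^2 * 1000 = 1080.4 mol/m^3
kappa^-1 = sqrt(63 * 8.854e-12 * 1.381e-23 * 312 / (2 * 6.022e23 * (1.602e-19)^2 * 1080.4))
kappa^-1 = 0.268 nm

0.268


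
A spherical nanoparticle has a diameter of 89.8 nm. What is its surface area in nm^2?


Radius r = 89.8/2 = 44.9 nm
Surface area SA = 4 * pi * r^2
SA = 4 * pi * (44.9)^2
SA = 25333.93 nm^2

25333.93


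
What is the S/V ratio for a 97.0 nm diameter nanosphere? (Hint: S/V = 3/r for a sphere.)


Radius r = 97.0/2 = 48.5 nm
S/V = 3 / r = 3 / 48.5
S/V = 0.0619 nm^-1

0.0619


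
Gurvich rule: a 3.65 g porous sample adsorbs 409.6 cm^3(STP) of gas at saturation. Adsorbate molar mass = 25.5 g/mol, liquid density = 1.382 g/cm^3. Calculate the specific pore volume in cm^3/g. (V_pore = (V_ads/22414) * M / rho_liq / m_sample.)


Moles adsorbed n = V_ads / 22414 = 409.6 / 22414 = 1.827429e-02 mol
Liquid volume V_liq = n * M / rho_liq = 1.827429e-02 * 25.5 / 1.382 = 0.33719 cm^3
Specific pore volume V_pore = V_liq / m_sample = 0.33719 / 3.65
V_pore = 0.0924 cm^3/g

0.0924


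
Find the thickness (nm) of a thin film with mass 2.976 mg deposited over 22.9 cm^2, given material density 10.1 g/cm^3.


Convert: m = 2.976 mg = 2.9760e-06 kg, A = 22.9 cm^2 = 2.2900e-03 m^2, rho = 10.1 g/cm^3 = 10100 kg/m^3
t = m / (A * rho)
t = 2.9760e-06 / (2.2900e-03 * 10100)
t = 1.2867e-07 m = 128.7 nm

128.7


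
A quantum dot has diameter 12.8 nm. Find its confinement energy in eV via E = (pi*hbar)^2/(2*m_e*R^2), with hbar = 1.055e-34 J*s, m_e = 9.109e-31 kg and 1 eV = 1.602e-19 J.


Radius R = 12.8/2 = 6.4 nm = 6.4e-09 m
E = (pi * 1.055e-34)^2 / (2 * 9.109e-31 * (6.4e-09)^2)
E(J) = 1.47212e-21
E = E(J) / 1.602e-19 = 0.0092 eV

0.0092


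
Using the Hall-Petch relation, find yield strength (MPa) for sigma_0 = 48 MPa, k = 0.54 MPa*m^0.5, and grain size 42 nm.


d = 42 nm = 4.2e-08 m
sqrt(d) = 0.000204939
Hall-Petch contribution = k / sqrt(d) = 0.54 / 0.000204939 = 2634.9 MPa
sigma = sigma_0 + k/sqrt(d) = 48 + 2634.9 = 2682.9 MPa

2682.9


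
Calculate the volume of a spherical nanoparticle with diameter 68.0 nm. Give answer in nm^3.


Radius r = 68.0/2 = 34 nm
Volume V = (4/3) * pi * r^3
V = (4/3) * pi * (34)^3
V = 164636.21 nm^3

164636.21


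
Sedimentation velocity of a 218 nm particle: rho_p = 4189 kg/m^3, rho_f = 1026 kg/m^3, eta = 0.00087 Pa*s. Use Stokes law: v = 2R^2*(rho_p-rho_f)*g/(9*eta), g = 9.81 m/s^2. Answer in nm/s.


Radius R = 218/2 nm = 1.09e-07 m
Density difference = 4189 - 1026 = 3163 kg/m^3
v = 2 * R^2 * (rho_p - rho_f) * g / (9 * eta)
v = 2 * (1.09e-07)^2 * 3163 * 9.81 / (9 * 0.00087)
v = 9.4165e-08 m/s = 94.165 nm/s

94.165


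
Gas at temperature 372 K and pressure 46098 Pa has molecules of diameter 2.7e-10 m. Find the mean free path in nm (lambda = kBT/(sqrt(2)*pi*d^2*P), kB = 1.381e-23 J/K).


Mean free path: lambda = kB*T / (sqrt(2) * pi * d^2 * P)
lambda = 1.381e-23 * 372 / (sqrt(2) * pi * (2.7e-10)^2 * 46098)
lambda = 3.44082e-07 m
lambda = 344.08 nm

344.08


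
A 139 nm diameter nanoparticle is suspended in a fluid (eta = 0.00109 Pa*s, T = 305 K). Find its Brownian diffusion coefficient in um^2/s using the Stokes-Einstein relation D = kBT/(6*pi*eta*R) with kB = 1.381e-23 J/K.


Radius R = 139/2 = 69.5 nm = 6.95e-08 m
D = kB*T / (6*pi*eta*R)
D = 1.381e-23 * 305 / (6 * pi * 0.00109 * 6.95e-08)
D = 2.94972e-12 m^2/s = 2.95 um^2/s

2.95


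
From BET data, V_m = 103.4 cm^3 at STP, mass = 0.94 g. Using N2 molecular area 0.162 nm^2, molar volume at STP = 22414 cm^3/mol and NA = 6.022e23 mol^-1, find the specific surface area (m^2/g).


Number of moles in monolayer = V_m / 22414 = 103.4 / 22414 = 0.00461319
Number of molecules = moles * NA = 0.00461319 * 6.022e23
SA = molecules * sigma / mass
SA = (103.4 / 22414) * 6.022e23 * 0.162e-18 / 0.94
SA = 478.8 m^2/g

478.8


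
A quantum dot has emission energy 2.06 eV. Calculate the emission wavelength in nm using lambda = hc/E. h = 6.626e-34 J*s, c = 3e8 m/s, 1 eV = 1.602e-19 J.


Convert energy: E = 2.06 eV = 2.06 * 1.602e-19 = 3.30012e-19 J
lambda = h*c / E = 6.626e-34 * 3e8 / 3.30012e-19
lambda = 6.02342e-07 m = 602.3 nm

602.3


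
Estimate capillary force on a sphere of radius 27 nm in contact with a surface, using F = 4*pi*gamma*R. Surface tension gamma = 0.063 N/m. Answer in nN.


Convert radius: R = 27 nm = 2.7e-08 m
F = 4 * pi * gamma * R
F = 4 * pi * 0.063 * 2.7e-08
F = 2.13754e-08 N = 21.3754 nN

21.3754


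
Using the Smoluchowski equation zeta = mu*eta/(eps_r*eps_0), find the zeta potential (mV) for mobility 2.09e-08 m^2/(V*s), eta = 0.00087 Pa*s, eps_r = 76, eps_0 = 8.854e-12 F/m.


Smoluchowski equation: zeta = mu * eta / (eps_r * eps_0)
zeta = 2.09e-08 * 0.00087 / (76 * 8.854e-12)
zeta = 0.027022 V = 27.02 mV

27.02


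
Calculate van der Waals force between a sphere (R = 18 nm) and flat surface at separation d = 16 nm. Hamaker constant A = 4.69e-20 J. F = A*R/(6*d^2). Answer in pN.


Convert to SI: R = 18 nm = 1.8e-08 m, d = 16 nm = 1.6e-08 m
F = A * R / (6 * d^2)
F = 4.69e-20 * 1.8e-08 / (6 * (1.6e-08)^2)
F = 5.49609e-13 N = 0.55 pN

0.55


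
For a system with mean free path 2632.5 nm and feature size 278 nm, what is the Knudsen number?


Knudsen number Kn = lambda / L
Kn = 2632.5 / 278
Kn = 9.4694

9.4694


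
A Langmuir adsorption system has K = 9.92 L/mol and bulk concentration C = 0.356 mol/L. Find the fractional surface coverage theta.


Langmuir isotherm: theta = K*C / (1 + K*C)
K*C = 9.92 * 0.356 = 3.53152
theta = 3.53152 / (1 + 3.53152) = 3.53152 / 4.53152
theta = 0.7793

0.7793


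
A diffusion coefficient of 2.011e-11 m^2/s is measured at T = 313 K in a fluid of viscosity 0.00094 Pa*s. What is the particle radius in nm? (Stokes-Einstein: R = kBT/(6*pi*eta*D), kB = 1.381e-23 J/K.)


Stokes-Einstein: R = kB*T / (6*pi*eta*D)
R = 1.381e-23 * 313 / (6 * pi * 0.00094 * 2.011e-11)
R = 1.2131e-08 m = 12.13 nm

12.13


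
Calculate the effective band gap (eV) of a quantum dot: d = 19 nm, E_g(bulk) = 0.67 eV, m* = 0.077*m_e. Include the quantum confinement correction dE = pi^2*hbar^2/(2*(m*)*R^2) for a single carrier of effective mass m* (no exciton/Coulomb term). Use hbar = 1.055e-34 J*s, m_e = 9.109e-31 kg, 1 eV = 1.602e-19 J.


Radius R = 19/2 nm = 9.5e-09 m
Confinement energy dE = pi^2 * hbar^2 / (2 * m_eff * m_e * R^2)
dE = pi^2 * (1.055e-34)^2 / (2 * 0.077 * 9.109e-31 * (9.5e-09)^2) J, divided by 1.602e-19 J/eV
dE = 0.0542 eV
Total band gap = E_g(bulk) + dE = 0.67 + 0.0542 = 0.7242 eV

0.7242


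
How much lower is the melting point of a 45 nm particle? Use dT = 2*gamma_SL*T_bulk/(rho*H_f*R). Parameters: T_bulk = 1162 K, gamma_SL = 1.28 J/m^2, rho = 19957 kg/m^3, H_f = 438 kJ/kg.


Radius R = 45/2 = 22.5 nm = 2.25e-08 m
Convert H_f = 438 kJ/kg = 438000 J/kg
dT = 2 * gamma_SL * T_bulk / (rho * H_f * R)
dT = 2 * 1.28 * 1162 / (19957 * 438000 * 2.25e-08)
dT = 15.1 K

15.1


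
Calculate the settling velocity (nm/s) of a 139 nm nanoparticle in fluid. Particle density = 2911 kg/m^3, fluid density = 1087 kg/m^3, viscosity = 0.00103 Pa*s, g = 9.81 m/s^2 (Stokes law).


Radius R = 139/2 nm = 6.95e-08 m
Density difference = 2911 - 1087 = 1824 kg/m^3
v = 2 * R^2 * (rho_p - rho_f) * g / (9 * eta)
v = 2 * (6.95e-08)^2 * 1824 * 9.81 / (9 * 0.00103)
v = 1.86472e-08 m/s = 18.6472 nm/s

18.6472


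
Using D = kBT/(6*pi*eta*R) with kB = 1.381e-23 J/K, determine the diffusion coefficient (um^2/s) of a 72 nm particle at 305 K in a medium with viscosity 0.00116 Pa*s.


Radius R = 72/2 = 36 nm = 3.6e-08 m
D = kB*T / (6*pi*eta*R)
D = 1.381e-23 * 305 / (6 * pi * 0.00116 * 3.6e-08)
D = 5.35096e-12 m^2/s = 5.351 um^2/s

5.351


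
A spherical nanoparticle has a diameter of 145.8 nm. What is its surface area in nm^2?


Radius r = 145.8/2 = 72.9 nm
Surface area SA = 4 * pi * r^2
SA = 4 * pi * (72.9)^2
SA = 66782.85 nm^2

66782.85


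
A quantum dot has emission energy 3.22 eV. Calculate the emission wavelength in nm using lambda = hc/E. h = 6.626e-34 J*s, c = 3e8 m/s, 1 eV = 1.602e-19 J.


Convert energy: E = 3.22 eV = 3.22 * 1.602e-19 = 5.15844e-19 J
lambda = h*c / E = 6.626e-34 * 3e8 / 5.15844e-19
lambda = 3.85349e-07 m = 385.3 nm

385.3


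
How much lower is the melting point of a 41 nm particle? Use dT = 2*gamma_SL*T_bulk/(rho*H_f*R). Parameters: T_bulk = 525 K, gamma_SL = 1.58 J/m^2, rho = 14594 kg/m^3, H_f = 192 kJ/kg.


Radius R = 41/2 = 20.5 nm = 2.05e-08 m
Convert H_f = 192 kJ/kg = 192000 J/kg
dT = 2 * gamma_SL * T_bulk / (rho * H_f * R)
dT = 2 * 1.58 * 525 / (14594 * 192000 * 2.05e-08)
dT = 28.9 K

28.9


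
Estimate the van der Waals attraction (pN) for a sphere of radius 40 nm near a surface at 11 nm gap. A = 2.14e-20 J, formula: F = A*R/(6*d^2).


Convert to SI: R = 40 nm = 4e-08 m, d = 11 nm = 1.1e-08 m
F = A * R / (6 * d^2)
F = 2.14e-20 * 4e-08 / (6 * (1.1e-08)^2)
F = 1.17906e-12 N = 1.179 pN

1.179


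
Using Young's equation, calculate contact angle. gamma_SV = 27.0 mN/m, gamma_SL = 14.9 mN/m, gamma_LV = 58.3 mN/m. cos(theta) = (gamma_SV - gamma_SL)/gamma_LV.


cos(theta) = (gamma_SV - gamma_SL) / gamma_LV
cos(theta) = (27.0 - 14.9) / 58.3
cos(theta) = 0.207547
theta = arccos(0.207547) = 78.02 degrees

78.02


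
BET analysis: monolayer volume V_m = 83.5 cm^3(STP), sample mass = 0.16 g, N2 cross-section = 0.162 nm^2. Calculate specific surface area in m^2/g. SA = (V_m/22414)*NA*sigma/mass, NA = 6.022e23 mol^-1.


Number of moles in monolayer = V_m / 22414 = 83.5 / 22414 = 0.00372535
Number of molecules = moles * NA = 0.00372535 * 6.022e23
SA = molecules * sigma / mass
SA = (83.5 / 22414) * 6.022e23 * 0.162e-18 / 0.16
SA = 2271.4 m^2/g

2271.4


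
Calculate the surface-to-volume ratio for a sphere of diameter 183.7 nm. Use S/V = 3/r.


Radius r = 183.7/2 = 91.85 nm
S/V = 3 / r = 3 / 91.85
S/V = 0.0327 nm^-1

0.0327


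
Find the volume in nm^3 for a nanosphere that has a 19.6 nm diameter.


Radius r = 19.6/2 = 9.8 nm
Volume V = (4/3) * pi * r^3
V = (4/3) * pi * (9.8)^3
V = 3942.46 nm^3

3942.46


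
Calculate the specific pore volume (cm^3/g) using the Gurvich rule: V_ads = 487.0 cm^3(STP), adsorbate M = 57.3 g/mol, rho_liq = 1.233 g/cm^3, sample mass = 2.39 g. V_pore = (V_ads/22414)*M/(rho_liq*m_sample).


Moles adsorbed n = V_ads / 22414 = 487.0 / 22414 = 2.172749e-02 mol
Liquid volume V_liq = n * M / rho_liq = 2.172749e-02 * 57.3 / 1.233 = 1.00972 cm^3
Specific pore volume V_pore = V_liq / m_sample = 1.00972 / 2.39
V_pore = 0.4225 cm^3/g

0.4225


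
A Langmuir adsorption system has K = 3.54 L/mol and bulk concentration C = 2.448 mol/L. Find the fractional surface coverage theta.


Langmuir isotherm: theta = K*C / (1 + K*C)
K*C = 3.54 * 2.448 = 8.66592
theta = 8.66592 / (1 + 8.66592) = 8.66592 / 9.66592
theta = 0.8965

0.8965


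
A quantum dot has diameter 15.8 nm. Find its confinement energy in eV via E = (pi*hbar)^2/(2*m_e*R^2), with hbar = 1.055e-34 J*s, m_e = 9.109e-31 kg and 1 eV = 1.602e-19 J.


Radius R = 15.8/2 = 7.9 nm = 7.9e-09 m
E = (pi * 1.055e-34)^2 / (2 * 9.109e-31 * (7.9e-09)^2)
E(J) = 9.66162e-22
E = E(J) / 1.602e-19 = 0.006 eV

0.006


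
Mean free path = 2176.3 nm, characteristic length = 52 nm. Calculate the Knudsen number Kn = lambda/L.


Knudsen number Kn = lambda / L
Kn = 2176.3 / 52
Kn = 41.8519

41.8519


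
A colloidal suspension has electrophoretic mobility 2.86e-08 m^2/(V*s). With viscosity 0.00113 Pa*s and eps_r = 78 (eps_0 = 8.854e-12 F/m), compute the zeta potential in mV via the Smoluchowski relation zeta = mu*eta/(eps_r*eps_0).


Smoluchowski equation: zeta = mu * eta / (eps_r * eps_0)
zeta = 2.86e-08 * 0.00113 / (78 * 8.854e-12)
zeta = 0.046796 V = 46.8 mV

46.8


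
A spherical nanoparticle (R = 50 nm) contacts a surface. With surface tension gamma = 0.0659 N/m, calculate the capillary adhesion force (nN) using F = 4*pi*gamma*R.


Convert radius: R = 50 nm = 5e-08 m
F = 4 * pi * gamma * R
F = 4 * pi * 0.0659 * 5e-08
F = 4.14062e-08 N = 41.4062 nN

41.4062


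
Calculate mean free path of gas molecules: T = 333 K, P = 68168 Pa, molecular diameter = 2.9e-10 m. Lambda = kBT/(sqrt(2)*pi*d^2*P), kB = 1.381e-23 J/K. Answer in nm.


Mean free path: lambda = kB*T / (sqrt(2) * pi * d^2 * P)
lambda = 1.381e-23 * 333 / (sqrt(2) * pi * (2.9e-10)^2 * 68168)
lambda = 1.8055e-07 m
lambda = 180.55 nm

180.55


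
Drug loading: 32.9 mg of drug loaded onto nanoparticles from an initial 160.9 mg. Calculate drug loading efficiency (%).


Drug loading efficiency = (drug loaded / drug initial) * 100
DLE = 32.9 / 160.9 * 100
DLE = 0.2045 * 100
DLE = 20.45%

20.45


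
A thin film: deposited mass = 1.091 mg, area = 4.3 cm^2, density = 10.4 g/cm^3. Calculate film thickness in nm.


Convert: m = 1.091 mg = 1.0910e-06 kg, A = 4.3 cm^2 = 4.3000e-04 m^2, rho = 10.4 g/cm^3 = 10400 kg/m^3
t = m / (A * rho)
t = 1.0910e-06 / (4.3000e-04 * 10400)
t = 2.4396e-07 m = 244.0 nm

244.0


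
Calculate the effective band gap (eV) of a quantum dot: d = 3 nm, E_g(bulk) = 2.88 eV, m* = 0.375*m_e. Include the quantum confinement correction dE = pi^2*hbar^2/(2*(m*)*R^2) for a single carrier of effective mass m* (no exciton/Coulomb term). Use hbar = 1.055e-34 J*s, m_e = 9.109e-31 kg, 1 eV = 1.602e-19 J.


Radius R = 3/2 nm = 1.5e-09 m
Confinement energy dE = pi^2 * hbar^2 / (2 * m_eff * m_e * R^2)
dE = pi^2 * (1.055e-34)^2 / (2 * 0.375 * 9.109e-31 * (1.5e-09)^2) J, divided by 1.602e-19 J/eV
dE = 0.4461 eV
Total band gap = E_g(bulk) + dE = 2.88 + 0.4461 = 3.3261 eV

3.3261


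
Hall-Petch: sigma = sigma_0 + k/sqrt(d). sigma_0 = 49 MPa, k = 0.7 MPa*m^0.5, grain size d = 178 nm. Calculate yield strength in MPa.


d = 178 nm = 1.78e-07 m
sqrt(d) = 0.0004219005
Hall-Petch contribution = k / sqrt(d) = 0.7 / 0.0004219005 = 1659.2 MPa
sigma = sigma_0 + k/sqrt(d) = 49 + 1659.2 = 1708.2 MPa

1708.2


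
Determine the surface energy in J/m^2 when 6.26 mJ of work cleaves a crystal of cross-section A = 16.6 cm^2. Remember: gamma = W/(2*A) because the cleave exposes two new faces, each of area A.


Convert: A = 16.6 cm^2 = 0.00166 m^2, W = 6.26 mJ = 0.00626 J
Cleaving exposes two faces of area A, so total new surface = 2*A and gamma = W / (2*A)
gamma = 0.00626 / (2 * 0.00166)
gamma = 1.886 J/m^2

1.886


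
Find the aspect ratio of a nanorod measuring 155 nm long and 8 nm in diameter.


Aspect ratio AR = length / diameter
AR = 155 / 8
AR = 19.38

19.38


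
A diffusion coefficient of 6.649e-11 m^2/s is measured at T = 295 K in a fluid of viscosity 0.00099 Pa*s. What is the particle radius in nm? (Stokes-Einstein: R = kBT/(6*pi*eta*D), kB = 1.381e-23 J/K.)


Stokes-Einstein: R = kB*T / (6*pi*eta*D)
R = 1.381e-23 * 295 / (6 * pi * 0.00099 * 6.649e-11)
R = 3.28339e-09 m = 3.28 nm

3.28


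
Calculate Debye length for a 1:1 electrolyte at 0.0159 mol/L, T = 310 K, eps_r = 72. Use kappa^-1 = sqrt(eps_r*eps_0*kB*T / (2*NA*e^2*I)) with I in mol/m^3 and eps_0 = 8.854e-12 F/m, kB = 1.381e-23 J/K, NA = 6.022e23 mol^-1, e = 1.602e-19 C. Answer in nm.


Ionic strength I = 0.0159 * 1^2 * 1000 = 15.9 mol/m^3
kappa^-1 = sqrt(72 * 8.854e-12 * 1.381e-23 * 310 / (2 * 6.022e23 * (1.602e-19)^2 * 15.9))
kappa^-1 = 2.356 nm

2.356


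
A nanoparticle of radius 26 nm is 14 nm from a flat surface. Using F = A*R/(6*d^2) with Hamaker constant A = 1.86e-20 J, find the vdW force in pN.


Convert to SI: R = 26 nm = 2.6e-08 m, d = 14 nm = 1.4e-08 m
F = A * R / (6 * d^2)
F = 1.86e-20 * 2.6e-08 / (6 * (1.4e-08)^2)
F = 4.11224e-13 N = 0.411 pN

0.411


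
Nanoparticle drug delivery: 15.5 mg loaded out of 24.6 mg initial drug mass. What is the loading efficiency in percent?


Drug loading efficiency = (drug loaded / drug initial) * 100
DLE = 15.5 / 24.6 * 100
DLE = 0.6301 * 100
DLE = 63.01%

63.01


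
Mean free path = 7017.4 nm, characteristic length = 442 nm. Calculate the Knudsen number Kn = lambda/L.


Knudsen number Kn = lambda / L
Kn = 7017.4 / 442
Kn = 15.8765

15.8765


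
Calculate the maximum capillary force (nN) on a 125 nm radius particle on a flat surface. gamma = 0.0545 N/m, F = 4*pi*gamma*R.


Convert radius: R = 125 nm = 1.25e-07 m
F = 4 * pi * gamma * R
F = 4 * pi * 0.0545 * 1.25e-07
F = 8.56084e-08 N = 85.6084 nN

85.6084


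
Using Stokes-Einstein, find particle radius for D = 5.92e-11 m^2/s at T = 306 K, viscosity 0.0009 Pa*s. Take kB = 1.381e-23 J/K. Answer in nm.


Stokes-Einstein: R = kB*T / (6*pi*eta*D)
R = 1.381e-23 * 306 / (6 * pi * 0.0009 * 5.92e-11)
R = 4.20775e-09 m = 4.21 nm

4.21


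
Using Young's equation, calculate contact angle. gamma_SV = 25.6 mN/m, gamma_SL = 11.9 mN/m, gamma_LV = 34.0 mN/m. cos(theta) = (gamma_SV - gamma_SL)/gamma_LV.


cos(theta) = (gamma_SV - gamma_SL) / gamma_LV
cos(theta) = (25.6 - 11.9) / 34.0
cos(theta) = 0.402941
theta = arccos(0.402941) = 66.24 degrees

66.24


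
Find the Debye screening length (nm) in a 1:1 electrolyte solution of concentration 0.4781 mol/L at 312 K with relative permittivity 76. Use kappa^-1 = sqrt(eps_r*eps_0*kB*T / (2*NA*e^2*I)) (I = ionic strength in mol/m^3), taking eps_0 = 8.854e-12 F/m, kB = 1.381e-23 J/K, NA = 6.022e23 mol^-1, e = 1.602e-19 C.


Ionic strength I = 0.4781 * 1^2 * 1000 = 478.1 mol/m^3
kappa^-1 = sqrt(76 * 8.854e-12 * 1.381e-23 * 312 / (2 * 6.022e23 * (1.602e-19)^2 * 478.1))
kappa^-1 = 0.443 nm

0.443


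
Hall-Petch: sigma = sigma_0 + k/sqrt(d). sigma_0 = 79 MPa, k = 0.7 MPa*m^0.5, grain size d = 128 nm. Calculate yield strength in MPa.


d = 128 nm = 1.28e-07 m
sqrt(d) = 0.0003577709
Hall-Petch contribution = k / sqrt(d) = 0.7 / 0.0003577709 = 1956.6 MPa
sigma = sigma_0 + k/sqrt(d) = 79 + 1956.6 = 2035.6 MPa

2035.6


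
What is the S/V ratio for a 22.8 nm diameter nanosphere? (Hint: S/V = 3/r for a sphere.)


Radius r = 22.8/2 = 11.4 nm
S/V = 3 / r = 3 / 11.4
S/V = 0.2632 nm^-1

0.2632


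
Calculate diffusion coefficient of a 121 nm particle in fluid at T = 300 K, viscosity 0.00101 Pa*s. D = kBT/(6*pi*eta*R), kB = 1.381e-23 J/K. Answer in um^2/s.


Radius R = 121/2 = 60.5 nm = 6.05e-08 m
D = kB*T / (6*pi*eta*R)
D = 1.381e-23 * 300 / (6 * pi * 0.00101 * 6.05e-08)
D = 3.59697e-12 m^2/s = 3.597 um^2/s

3.597
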